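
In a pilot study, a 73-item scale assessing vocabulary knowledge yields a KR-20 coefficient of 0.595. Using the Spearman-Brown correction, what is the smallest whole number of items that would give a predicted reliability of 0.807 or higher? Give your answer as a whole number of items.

Invert Spearman-Brown to solve for n:
n = r_target (1 − r_old) / [ r_old (1 − r_target) ]
n = [0.807 × 0.405] / [0.595 × 0.193]
n = 0.326835 / 0.114835 ≈ 2.8461
So the test needs 2.8461 × 73 ≈ 207.77 items; rounding up, 208.

208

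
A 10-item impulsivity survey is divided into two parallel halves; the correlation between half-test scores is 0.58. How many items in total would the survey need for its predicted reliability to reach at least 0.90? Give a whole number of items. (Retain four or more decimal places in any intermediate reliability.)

Corrected full-test reliability: r_full = 2 × 0.58 / (1 + 0.58) ≈ 0.7342
Solve Spearman-Brown for n: n = 0.90(1 − 0.7342) / [0.7342(1 − 0.90)] = 3.2582
Items = 3.2582 × 10 ≈ 32.58 → 33

33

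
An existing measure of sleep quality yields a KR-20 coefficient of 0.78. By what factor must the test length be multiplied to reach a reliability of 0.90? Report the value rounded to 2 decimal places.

Rearranging the Spearman-Brown formula for n,
n = r*(1 − r) / [ r (1 − r*) ]
n = 0.90(1 − 0.78) / [0.78(1 − 0.90)]
n = 0.1980 / 0.0780 ≈ 2.5385

2.54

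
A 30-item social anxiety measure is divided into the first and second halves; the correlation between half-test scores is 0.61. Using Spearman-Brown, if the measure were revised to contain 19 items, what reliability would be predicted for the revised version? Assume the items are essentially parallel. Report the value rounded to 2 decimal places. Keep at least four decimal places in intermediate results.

0.66

Spearman-Brown correction (n = 2): r_full = 2·0.61/(1 + 0.61) = 0.7578
Then adjust to 19 items: n = 19/30 = 0.6333
r_new = n·r_full / (1 + (n − 1)·r_full) = 0.4799 / 0.7221 ≈ 0.6646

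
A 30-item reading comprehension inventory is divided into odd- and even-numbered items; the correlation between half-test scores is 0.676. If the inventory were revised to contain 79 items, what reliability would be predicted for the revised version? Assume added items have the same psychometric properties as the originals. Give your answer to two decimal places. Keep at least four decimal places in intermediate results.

0.92

Spearman-Brown correction (n = 2): r_full = 2·0.676/(1 + 0.676) = 0.8067
Length factor from 30 to 79 items: n = 79/30 = 2.6333
r_new = n·r_full / (1 + (n − 1)·r_full) = 2.1243 / 2.3176 ≈ 0.9166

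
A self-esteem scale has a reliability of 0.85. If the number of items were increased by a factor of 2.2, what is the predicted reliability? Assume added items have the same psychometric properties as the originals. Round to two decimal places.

r_new = 2.2·0.85 / [1 + (2.2 − 1)·0.85]
     = 1.8700 / 2.0200 = 0.9257

0.93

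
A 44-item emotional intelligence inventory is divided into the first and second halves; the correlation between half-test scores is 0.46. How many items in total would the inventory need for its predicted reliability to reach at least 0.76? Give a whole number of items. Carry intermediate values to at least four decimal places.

Corrected full-test reliability: r_full = 2 × 0.46 / (1 + 0.46) ≈ 0.6301
n = r_tgt(1 − r_full) / [r_full(1 − r_tgt)] = 0.76 × 0.3699 / (0.6301 × 0.24) ≈ 1.8590
Items = 1.8590 × 44 ≈ 81.80 → 82

82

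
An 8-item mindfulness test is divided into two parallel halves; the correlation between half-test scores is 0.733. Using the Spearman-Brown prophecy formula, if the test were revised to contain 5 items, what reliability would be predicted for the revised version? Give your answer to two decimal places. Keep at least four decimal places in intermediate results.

Spearman-Brown correction (n = 2): r_full = 2·0.733/(1 + 0.733) = 0.8459
Length factor from 8 to 5 items: n = 5/8 = 0.6250
r_new = n·r_full / (1 + (n − 1)·r_full) = 0.5287 / 0.6828 ≈ 0.7743

0.77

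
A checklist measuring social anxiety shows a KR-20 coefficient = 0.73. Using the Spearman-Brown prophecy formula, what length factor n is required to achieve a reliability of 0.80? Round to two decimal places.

1.48

Invert Spearman-Brown to solve for n:
n = r*(1 − r) / [ r (1 − r*) ]
n = 0.80(1 − 0.73) / [0.73(1 − 0.80)]
  = 0.2160 / 0.1460 = 1.4795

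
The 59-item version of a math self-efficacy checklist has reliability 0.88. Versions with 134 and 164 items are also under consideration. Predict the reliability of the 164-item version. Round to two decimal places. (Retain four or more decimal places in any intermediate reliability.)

0.95

Only the ratio of lengths matters: n = 164/59 = 2.7797
r_{164} = n·r / (1 + (n − 1)·r) = 2.4461 / 2.5661 ≈ 0.9532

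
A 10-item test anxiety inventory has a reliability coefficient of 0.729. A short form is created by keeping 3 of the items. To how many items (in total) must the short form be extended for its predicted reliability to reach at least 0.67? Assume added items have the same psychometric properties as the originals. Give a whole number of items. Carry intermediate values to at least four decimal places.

8

First, r for the 3-item form: n = 3/10 = 0.3000, so r_3 = 0.3000·0.729/(1 + (0.3000 − 1)·0.729) = 0.4466
Length factor from the short form to reach 0.67: n' = 0.67(1 − 0.4466) / [0.4466(1 − 0.67)] ≈ 2.5158
Total items = 2.5158 × 3 = 7.55, rounded up to 8.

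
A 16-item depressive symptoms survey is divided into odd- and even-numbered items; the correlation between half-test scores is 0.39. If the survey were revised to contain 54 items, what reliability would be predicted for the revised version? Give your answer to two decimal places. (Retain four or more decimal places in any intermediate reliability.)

Spearman-Brown correction (n = 2): r_full = 2·0.39/(1 + 0.39) = 0.5612
Then adjust to 54 items: n = 54/16 = 3.3750
r_new = n·r_full / (1 + (n − 1)·r_full) = 1.8941 / 2.3329 ≈ 0.8119

0.81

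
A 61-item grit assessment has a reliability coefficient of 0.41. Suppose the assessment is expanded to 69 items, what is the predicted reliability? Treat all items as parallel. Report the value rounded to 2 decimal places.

n = 69/61 = 1.1311
By Spearman-Brown, r_new = n r / (1 + (n − 1) r).
r_new = (1.1311 × 0.41) / (1 + (1.1311 − 1) × 0.41)
r_new = 0.4638 / 1.0538 ≈ 0.4401

0.44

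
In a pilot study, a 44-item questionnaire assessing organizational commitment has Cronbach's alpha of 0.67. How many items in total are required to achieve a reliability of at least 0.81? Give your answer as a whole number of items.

n = 0.81 × (1 − 0.67) / [ 0.67 × (1 − 0.81) ]
  = 0.2673 / 0.1273 = 2.0998
2.0998 × 44 = 92.39 → 93 items

93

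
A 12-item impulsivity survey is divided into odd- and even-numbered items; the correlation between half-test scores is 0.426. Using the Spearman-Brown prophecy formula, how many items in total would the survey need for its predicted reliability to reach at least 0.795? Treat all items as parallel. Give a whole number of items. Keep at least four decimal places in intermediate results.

r_full = 2(0.426)/(1 + 0.426) = 0.5975
n = r_tgt(1 − r_full) / [r_full(1 − r_tgt)] = 0.795 × 0.4025 / (0.5975 × 0.205) ≈ 2.6124
Items = 2.6124 × 12 ≈ 31.35 → 32

32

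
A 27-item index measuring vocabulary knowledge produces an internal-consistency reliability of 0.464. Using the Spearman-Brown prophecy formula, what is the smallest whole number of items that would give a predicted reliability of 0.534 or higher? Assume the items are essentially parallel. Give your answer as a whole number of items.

n = [0.534 × 0.536] / [0.464 × 0.466]
n = 0.286224 / 0.216224 ≈ 1.3237
So the test needs 1.3237 × 27 ≈ 35.74 items; rounding up, 36.

36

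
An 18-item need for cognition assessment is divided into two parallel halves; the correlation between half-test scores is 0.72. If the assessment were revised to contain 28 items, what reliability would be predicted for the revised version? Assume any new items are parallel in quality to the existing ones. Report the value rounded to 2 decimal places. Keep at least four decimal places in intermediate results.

0.89

Full-test reliability from the split-half r: r_full = 2(0.72)/(1 + 0.72) = 0.8372
Length factor from 18 to 28 items: n = 28/18 = 1.5556
r_new = n·r_full / (1 + (n − 1)·r_full) = 1.3023 / 1.4651 ≈ 0.8889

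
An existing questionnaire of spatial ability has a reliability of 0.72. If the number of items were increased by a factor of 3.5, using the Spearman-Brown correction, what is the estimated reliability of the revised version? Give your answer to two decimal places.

Spearman-Brown: r_new = n·r / (1 + (n − 1)·r)
r_new = 3.5·0.72 / [1 + (3.5 − 1)·0.72]
     = 2.5200 / 2.8000 = 0.9000

0.90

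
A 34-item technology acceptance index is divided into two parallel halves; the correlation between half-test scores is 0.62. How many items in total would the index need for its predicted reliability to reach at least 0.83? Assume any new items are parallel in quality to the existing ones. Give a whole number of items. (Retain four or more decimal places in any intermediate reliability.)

51

r_full = 2(0.62)/(1 + 0.62) = 0.7654
Solve Spearman-Brown for n: n = 0.83(1 − 0.7654) / [0.7654(1 − 0.83)] = 1.4965
Required items = 1.4965 × 34 = 50.88, so 51 items.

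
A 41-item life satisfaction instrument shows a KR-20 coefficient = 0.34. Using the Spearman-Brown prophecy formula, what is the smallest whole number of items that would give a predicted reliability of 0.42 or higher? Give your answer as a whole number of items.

58

n = 0.42(1 − 0.34) / [0.34(1 − 0.42)]
  = 0.2772 / 0.1972 = 1.4057
Items needed = n × 41 = 1.4057 × 41 ≈ 57.63 → round up to 58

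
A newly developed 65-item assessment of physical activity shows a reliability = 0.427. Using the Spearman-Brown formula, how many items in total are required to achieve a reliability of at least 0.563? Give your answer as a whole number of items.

113

n = 0.563 × (1 − 0.427) / [ 0.427 × (1 − 0.563) ]
n = 0.322599 / 0.186599 ≈ 1.7288
So the test needs 1.7288 × 65 ≈ 112.37 items; rounding up, 113.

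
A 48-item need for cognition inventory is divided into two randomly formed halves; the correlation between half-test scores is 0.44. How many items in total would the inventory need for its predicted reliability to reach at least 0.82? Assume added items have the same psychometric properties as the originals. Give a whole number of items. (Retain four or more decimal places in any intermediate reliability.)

r_full = 2(0.44)/(1 + 0.44) = 0.6111
Solve Spearman-Brown for n: n = 0.82(1 − 0.6111) / [0.6111(1 − 0.82)] = 2.8991
Items = 2.8991 × 48 ≈ 139.16 → 140

140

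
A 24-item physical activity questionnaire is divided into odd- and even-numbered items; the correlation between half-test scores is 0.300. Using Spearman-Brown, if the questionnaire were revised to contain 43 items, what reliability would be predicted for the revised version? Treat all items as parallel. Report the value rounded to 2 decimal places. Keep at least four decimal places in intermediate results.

First correct the split-half correlation to full-test reliability: r_full = 2 × 0.300 / (1 + 0.300) ≈ 0.4615
Then adjust to 43 items: n = 43/24 = 1.7917
r_new = n·r_full / (1 + (n − 1)·r_full) = 0.8269 / 1.3654 ≈ 0.6056

0.61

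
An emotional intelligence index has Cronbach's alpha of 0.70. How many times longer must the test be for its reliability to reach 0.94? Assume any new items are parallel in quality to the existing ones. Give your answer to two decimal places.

Invert Spearman-Brown to solve for n:
n = r_target (1 − r_old) / [ r_old (1 − r_target) ]
n = 0.94(1 − 0.70) / [0.70(1 − 0.94)]
n = 0.2820 / 0.0420 ≈ 6.7143

6.71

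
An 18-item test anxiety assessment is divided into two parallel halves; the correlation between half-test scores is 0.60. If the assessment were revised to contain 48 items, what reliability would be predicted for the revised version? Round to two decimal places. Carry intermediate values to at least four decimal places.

0.89

Spearman-Brown correction (n = 2): r_full = 2·0.60/(1 + 0.60) = 0.7500
Then adjust to 48 items: n = 48/18 = 2.6667
r_new = n·r_full / (1 + (n − 1)·r_full) = 2.0000 / 2.2500 ≈ 0.8889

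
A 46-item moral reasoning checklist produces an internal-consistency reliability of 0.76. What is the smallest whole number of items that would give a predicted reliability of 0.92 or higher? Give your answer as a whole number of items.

Rearranging the Spearman-Brown formula for n,
n = r_target (1 − r_old) / [ r_old (1 − r_target) ]
n = [0.92 × 0.24] / [0.76 × 0.08]
  = 0.2208 / 0.0608 = 3.6316
Items needed = n × 46 = 3.6316 × 46 ≈ 167.05 → round up to 168

168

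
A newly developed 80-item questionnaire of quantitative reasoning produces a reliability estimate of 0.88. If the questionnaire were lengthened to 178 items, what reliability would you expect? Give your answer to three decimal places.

Length ratio n = 178/80 = 2.225
By Spearman-Brown, r_new = n r / (1 + (n − 1) r).
r_new = (2.225 × 0.88) / (1 + (2.225 − 1) × 0.88)
r_new = 1.9580 / 2.0780 ≈ 0.9423

0.942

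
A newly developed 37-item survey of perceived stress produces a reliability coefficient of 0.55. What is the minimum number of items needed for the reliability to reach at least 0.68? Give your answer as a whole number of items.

n = [0.68 × 0.45] / [0.55 × 0.32]
n = 0.3060 / 0.1760 ≈ 1.7386
So the test needs 1.7386 × 37 ≈ 64.33 items; rounding up, 65.

65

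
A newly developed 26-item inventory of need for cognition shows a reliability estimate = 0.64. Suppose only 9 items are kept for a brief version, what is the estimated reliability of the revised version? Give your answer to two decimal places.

The new length is 9/26 = 0.3462 times the old.
r_new = (0.3462 × 0.64) / (1 + (0.3462 − 1) × 0.64)
     = 0.2216 / 0.5816 = 0.3810

0.38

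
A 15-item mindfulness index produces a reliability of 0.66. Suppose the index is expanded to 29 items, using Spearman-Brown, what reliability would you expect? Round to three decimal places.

Length ratio n = 29/15 = 1.9333
By Spearman-Brown, r_new = n r / (1 + (n − 1) r).
r_new = 1.9333·0.66 / [1 + (1.9333 − 1)·0.66]
r_new = 1.2760 / 1.6160 ≈ 0.7896

0.790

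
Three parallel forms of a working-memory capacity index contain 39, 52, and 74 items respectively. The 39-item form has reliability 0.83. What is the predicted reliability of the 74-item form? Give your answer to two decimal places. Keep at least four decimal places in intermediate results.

Only the ratio of lengths matters: n = 74/39 = 1.8974
r_{74} = n·r / (1 + (n − 1)·r) = 1.5748 / 1.7448 ≈ 0.9026

0.90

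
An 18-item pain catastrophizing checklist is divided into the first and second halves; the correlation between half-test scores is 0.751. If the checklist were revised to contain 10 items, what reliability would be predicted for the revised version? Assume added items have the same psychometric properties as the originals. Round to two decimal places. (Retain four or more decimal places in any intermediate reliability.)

Spearman-Brown correction (n = 2): r_full = 2·0.751/(1 + 0.751) = 0.8578
Then adjust to 10 items: n = 10/18 = 0.5556
r_new = n·r_full / (1 + (n − 1)·r_full) = 0.4766 / 0.6188 ≈ 0.7702

0.77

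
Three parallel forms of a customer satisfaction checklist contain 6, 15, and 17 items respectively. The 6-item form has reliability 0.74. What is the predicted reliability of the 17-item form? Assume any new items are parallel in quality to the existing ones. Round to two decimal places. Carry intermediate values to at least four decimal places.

0.89

Only the ratio of lengths matters: n = 17/6 = 2.8333
r_{17} = n·r / (1 + (n − 1)·r) = 2.0966 / 2.3566 ≈ 0.8897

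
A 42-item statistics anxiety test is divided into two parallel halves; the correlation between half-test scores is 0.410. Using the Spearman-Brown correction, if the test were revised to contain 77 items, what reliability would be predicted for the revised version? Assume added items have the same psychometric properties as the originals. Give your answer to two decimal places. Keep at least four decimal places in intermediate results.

0.72

Full-test reliability from the split-half r: r_full = 2(0.410)/(1 + 0.410) = 0.5816
Length factor from 42 to 77 items: n = 77/42 = 1.8333
r_new = n·r_full / (1 + (n − 1)·r_full) = 1.0662 / 1.4846 ≈ 0.7182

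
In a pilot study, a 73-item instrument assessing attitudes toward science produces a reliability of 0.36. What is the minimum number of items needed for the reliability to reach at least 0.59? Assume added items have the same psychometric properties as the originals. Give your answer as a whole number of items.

n = 0.59 × (1 − 0.36) / [ 0.36 × (1 − 0.59) ]
  = 0.3776 / 0.1476 = 2.5583
So the test needs 2.5583 × 73 ≈ 186.76 items; rounding up, 187.

187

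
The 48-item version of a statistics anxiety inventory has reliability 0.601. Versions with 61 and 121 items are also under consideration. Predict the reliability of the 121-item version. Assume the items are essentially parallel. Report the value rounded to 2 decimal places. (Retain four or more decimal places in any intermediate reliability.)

0.79

The 61-item form is not needed; work directly from the 48-item form with n = 121/48 = 2.5208.
r_{121} = n·r / (1 + (n − 1)·r) = 1.5150 / 1.9140 ≈ 0.7915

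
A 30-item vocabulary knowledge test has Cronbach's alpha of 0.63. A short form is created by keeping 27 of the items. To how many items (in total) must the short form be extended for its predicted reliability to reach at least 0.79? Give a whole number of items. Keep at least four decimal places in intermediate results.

Short-form reliability: n = 27/30 = 0.9000; r_27 = n·r/(1+(n−1)r) ≈ 0.6051
Then solve for n' with r_old = 0.6051, r_target = 0.79: n' = 0.79(1 − 0.6051)/[0.6051(1 − 0.79)] = 2.4551
Total items = 2.4551 × 27 = 66.29, rounded up to 67.

67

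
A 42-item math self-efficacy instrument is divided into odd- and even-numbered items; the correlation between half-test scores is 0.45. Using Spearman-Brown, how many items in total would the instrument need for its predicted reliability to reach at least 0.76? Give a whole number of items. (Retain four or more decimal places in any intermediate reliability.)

Corrected full-test reliability: r_full = 2 × 0.45 / (1 + 0.45) ≈ 0.6207
Solve Spearman-Brown for n: n = 0.76(1 − 0.6207) / [0.6207(1 − 0.76)] = 1.9351
Items = 1.9351 × 42 ≈ 81.27 → 82

82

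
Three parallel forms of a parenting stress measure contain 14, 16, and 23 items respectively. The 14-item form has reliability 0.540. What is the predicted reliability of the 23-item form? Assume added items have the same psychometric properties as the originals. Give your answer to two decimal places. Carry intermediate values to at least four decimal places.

0.66

Only the ratio of lengths matters: n = 23/14 = 1.6429
r_{23} = n·r / (1 + (n − 1)·r) = 0.8872 / 1.3472 ≈ 0.6586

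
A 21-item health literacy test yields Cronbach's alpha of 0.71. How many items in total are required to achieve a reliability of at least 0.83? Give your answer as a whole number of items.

42

n = 0.83 × (1 − 0.71) / [ 0.71 × (1 − 0.83) ]
  = 0.2407 / 0.1207 = 1.9942
So the test needs 1.9942 × 21 ≈ 41.88 items; rounding up, 42.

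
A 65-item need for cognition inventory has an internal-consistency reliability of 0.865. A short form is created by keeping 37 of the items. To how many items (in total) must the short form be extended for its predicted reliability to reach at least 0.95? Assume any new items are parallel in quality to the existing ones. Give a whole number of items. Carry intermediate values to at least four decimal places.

193

Short-form reliability: n = 37/65 = 0.5692; r_37 = n·r/(1+(n−1)r) ≈ 0.7848
Then solve for n' with r_old = 0.7848, r_target = 0.95: n' = 0.95(1 − 0.7848)/[0.7848(1 − 0.95)] = 5.2100
Items = 5.2100 × 37 ≈ 192.77 → 193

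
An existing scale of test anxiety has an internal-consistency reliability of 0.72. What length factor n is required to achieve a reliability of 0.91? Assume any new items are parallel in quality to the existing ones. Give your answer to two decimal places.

3.93

Spearman-Brown solved for the length factor n:
n = r_target (1 − r_old) / [ r_old (1 − r_target) ]
n = 0.91(1 − 0.72) / [0.72(1 − 0.91)]
  = 0.2548 / 0.0648 = 3.9321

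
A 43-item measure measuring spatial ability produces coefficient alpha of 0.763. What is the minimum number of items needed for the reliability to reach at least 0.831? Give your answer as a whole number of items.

66

n = 0.831(1 − 0.763) / [0.763(1 − 0.831)]
n = 0.196947 / 0.128947 ≈ 1.5273
1.5273 × 43 = 65.67 → 66 items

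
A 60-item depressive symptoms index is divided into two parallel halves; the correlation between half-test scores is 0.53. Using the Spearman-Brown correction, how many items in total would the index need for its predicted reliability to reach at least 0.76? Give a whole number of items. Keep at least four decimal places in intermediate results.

85

Corrected full-test reliability: r_full = 2 × 0.53 / (1 + 0.53) ≈ 0.6928
Solve Spearman-Brown for n: n = 0.76(1 − 0.6928) / [0.6928(1 − 0.76)] = 1.4042
Items = 1.4042 × 60 ≈ 84.25 → 85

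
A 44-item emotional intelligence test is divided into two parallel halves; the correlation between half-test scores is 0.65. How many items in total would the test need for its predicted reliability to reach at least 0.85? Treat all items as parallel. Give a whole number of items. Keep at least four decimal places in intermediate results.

68

r_full = 2(0.65)/(1 + 0.65) = 0.7879
n = r_tgt(1 − r_full) / [r_full(1 − r_tgt)] = 0.85 × 0.2121 / (0.7879 × 0.15) ≈ 1.5254
Items = 1.5254 × 44 ≈ 67.12 → 68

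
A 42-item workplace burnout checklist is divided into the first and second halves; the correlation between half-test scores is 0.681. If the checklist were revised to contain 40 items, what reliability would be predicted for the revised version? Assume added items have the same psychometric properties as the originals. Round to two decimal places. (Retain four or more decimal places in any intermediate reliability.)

Spearman-Brown correction (n = 2): r_full = 2·0.681/(1 + 0.681) = 0.8102
Then adjust to 40 items: n = 40/42 = 0.9524
r_new = n·r_full / (1 + (n − 1)·r_full) = 0.7716 / 0.9614 ≈ 0.8026

0.80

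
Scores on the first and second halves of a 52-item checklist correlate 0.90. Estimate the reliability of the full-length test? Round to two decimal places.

r_full = 2r_hh / (1 + r_hh) = 2 × 0.90 / (1 + 0.90)
r_full = 1.8000 / 1.9000 ≈ 0.9474

0.95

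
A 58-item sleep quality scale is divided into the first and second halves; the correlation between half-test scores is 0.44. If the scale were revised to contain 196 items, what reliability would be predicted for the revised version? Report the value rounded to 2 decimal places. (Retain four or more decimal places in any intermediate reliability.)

0.84

Spearman-Brown correction (n = 2): r_full = 2·0.44/(1 + 0.44) = 0.6111
Then adjust to 196 items: n = 196/58 = 3.3793
r_new = n·r_full / (1 + (n − 1)·r_full) = 2.0651 / 2.4540 ≈ 0.8415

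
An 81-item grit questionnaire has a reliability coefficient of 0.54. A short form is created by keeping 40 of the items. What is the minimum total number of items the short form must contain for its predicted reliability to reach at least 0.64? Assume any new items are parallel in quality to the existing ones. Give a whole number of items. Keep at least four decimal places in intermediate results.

Short-form reliability: n = 40/81 = 0.4938; r_40 = n·r/(1+(n−1)r) ≈ 0.3670
Then solve for n' with r_old = 0.3670, r_target = 0.64: n' = 0.64(1 − 0.3670)/[0.3670(1 − 0.64)] = 3.0663
Items = 3.0663 × 40 ≈ 122.65 → 123

123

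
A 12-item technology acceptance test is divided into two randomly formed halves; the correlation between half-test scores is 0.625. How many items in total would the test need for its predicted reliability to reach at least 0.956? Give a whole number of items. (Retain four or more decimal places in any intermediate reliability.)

r_full = 2(0.625)/(1 + 0.625) = 0.7692
Solve Spearman-Brown for n: n = 0.956(1 − 0.7692) / [0.7692(1 − 0.956)] = 6.5193
Required items = 6.5193 × 12 = 78.23, so 79 items.

79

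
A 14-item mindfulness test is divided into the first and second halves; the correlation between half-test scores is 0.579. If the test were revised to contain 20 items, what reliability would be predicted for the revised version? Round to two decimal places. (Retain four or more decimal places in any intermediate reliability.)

Full-test reliability from the split-half r: r_full = 2(0.579)/(1 + 0.579) = 0.7334
Then adjust to 20 items: n = 20/14 = 1.4286
r_new = n·r_full / (1 + (n − 1)·r_full) = 1.0477 / 1.3143 ≈ 0.7972

0.80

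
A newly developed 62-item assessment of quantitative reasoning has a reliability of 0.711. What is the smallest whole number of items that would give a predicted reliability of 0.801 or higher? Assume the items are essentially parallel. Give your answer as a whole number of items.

102

Invert Spearman-Brown to solve for n:
n = r*(1 − r) / [ r (1 − r*) ]
n = [0.801 × 0.289] / [0.711 × 0.199]
  = 0.231489 / 0.141489 = 1.6361
Items needed = n × 62 = 1.6361 × 62 ≈ 101.44 → round up to 102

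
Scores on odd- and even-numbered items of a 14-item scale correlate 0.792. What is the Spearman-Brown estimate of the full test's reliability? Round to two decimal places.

Each half is half the length of the full test, so the full test is n = 2 times a half.
r_full = 2(0.792) / (1 + 0.792)
r_full = 1.5840 / 1.7920 ≈ 0.8839

0.88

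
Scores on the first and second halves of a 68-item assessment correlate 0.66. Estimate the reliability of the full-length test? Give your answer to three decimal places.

The full test is twice the length of either half (n = 2).
r_full = 2(0.66) / (1 + 0.66)
       = 1.3200 / 1.6600 = 0.7952

0.795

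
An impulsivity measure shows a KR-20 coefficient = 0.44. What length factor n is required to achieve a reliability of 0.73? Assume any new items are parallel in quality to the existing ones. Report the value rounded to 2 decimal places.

n = [0.73 × 0.56] / [0.44 × 0.27]
  = 0.4088 / 0.1188 = 3.4411

3.44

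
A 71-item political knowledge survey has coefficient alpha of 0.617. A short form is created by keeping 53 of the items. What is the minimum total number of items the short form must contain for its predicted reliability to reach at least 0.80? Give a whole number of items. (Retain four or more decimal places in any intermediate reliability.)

177

Short-form reliability: n = 53/71 = 0.7465; r_53 = n·r/(1+(n−1)r) ≈ 0.5460
Length factor from the short form to reach 0.80: n' = 0.80(1 − 0.5460) / [0.5460(1 − 0.80)] ≈ 3.3260
Total items = 3.3260 × 53 = 176.28, rounded up to 177.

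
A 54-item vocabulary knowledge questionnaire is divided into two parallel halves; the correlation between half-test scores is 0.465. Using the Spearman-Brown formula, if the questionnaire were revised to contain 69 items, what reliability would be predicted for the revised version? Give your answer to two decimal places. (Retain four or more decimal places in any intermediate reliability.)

Full-test reliability from the split-half r: r_full = 2(0.465)/(1 + 0.465) = 0.6348
Length factor from 54 to 69 items: n = 69/54 = 1.2778
r_new = n·r_full / (1 + (n − 1)·r_full) = 0.8111 / 1.1763 ≈ 0.6895

0.69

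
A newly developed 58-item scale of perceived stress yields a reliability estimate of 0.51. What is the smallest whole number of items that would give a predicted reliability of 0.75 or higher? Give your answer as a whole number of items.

Spearman-Brown solved for the length factor n:
n = r_target (1 − r_old) / [ r_old (1 − r_target) ]
n = 0.75(1 − 0.51) / [0.51(1 − 0.75)]
  = 0.3675 / 0.1275 = 2.8824
So the test needs 2.8824 × 58 ≈ 167.18 items; rounding up, 168.

168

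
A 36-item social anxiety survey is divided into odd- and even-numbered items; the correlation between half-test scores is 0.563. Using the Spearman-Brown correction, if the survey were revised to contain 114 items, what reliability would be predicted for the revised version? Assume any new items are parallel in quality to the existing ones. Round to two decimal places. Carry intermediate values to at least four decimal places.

0.89

Spearman-Brown correction (n = 2): r_full = 2·0.563/(1 + 0.563) = 0.7204
Then adjust to 114 items: n = 114/36 = 3.1667
r_new = n·r_full / (1 + (n − 1)·r_full) = 2.2813 / 2.5609 ≈ 0.8908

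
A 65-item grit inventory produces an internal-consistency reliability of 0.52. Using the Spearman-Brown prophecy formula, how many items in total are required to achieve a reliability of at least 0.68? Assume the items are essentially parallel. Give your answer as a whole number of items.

n = 0.68 × (1 − 0.52) / [ 0.52 × (1 − 0.68) ]
  = 0.3264 / 0.1664 = 1.9615
1.9615 × 65 = 127.50 → 128 items

128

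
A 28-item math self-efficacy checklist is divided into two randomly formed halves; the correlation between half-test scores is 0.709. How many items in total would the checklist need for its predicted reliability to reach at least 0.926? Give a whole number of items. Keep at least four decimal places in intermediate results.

Corrected full-test reliability: r_full = 2 × 0.709 / (1 + 0.709) ≈ 0.8297
Solve Spearman-Brown for n: n = 0.926(1 − 0.8297) / [0.8297(1 − 0.926)] = 2.5685
Required items = 2.5685 × 28 = 71.92, so 72 items.

72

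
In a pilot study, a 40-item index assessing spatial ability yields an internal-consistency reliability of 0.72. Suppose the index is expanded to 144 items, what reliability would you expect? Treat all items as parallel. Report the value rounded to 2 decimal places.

n = 144/40 = 3.6
r_new = (3.6 × 0.72) / (1 + (3.6 − 1) × 0.72)
r_new = 2.5920 / 2.8720 ≈ 0.9025

0.90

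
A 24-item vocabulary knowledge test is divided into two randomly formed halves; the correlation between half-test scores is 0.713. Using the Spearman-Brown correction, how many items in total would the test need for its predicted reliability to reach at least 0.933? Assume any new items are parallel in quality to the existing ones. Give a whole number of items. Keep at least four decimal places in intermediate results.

68

Corrected full-test reliability: r_full = 2 × 0.713 / (1 + 0.713) ≈ 0.8325
Solve Spearman-Brown for n: n = 0.933(1 − 0.8325) / [0.8325(1 − 0.933)] = 2.8018
Items = 2.8018 × 24 ≈ 67.24 → 68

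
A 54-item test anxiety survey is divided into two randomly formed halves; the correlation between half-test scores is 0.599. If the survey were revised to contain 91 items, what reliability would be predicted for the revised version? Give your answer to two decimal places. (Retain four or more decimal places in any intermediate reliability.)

Spearman-Brown correction (n = 2): r_full = 2·0.599/(1 + 0.599) = 0.7492
Length factor from 54 to 91 items: n = 91/54 = 1.6852
r_new = n·r_full / (1 + (n − 1)·r_full) = 1.2626 / 1.5134 ≈ 0.8343

0.83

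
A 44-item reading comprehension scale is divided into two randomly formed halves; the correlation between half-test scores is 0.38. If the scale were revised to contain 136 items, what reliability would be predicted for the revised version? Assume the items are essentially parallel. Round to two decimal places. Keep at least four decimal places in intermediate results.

0.79

Spearman-Brown correction (n = 2): r_full = 2·0.38/(1 + 0.38) = 0.5507
Length factor from 44 to 136 items: n = 136/44 = 3.0909
r_new = n·r_full / (1 + (n − 1)·r_full) = 1.7022 / 2.1515 ≈ 0.7912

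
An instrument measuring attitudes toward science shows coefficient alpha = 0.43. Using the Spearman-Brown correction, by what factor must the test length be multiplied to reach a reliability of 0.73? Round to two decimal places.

3.58

Spearman-Brown solved for the length factor n:
n = r*(1 − r) / [ r (1 − r*) ]
n = [0.73 × 0.57] / [0.43 × 0.27]
  = 0.4161 / 0.1161 = 3.5840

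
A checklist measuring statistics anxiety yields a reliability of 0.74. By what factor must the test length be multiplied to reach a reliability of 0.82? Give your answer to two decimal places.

Invert Spearman-Brown to solve for n:
n = r_target (1 − r_old) / [ r_old (1 − r_target) ]
n = 0.82(1 − 0.74) / [0.74(1 − 0.82)]
  = 0.2132 / 0.1332 = 1.6006

1.60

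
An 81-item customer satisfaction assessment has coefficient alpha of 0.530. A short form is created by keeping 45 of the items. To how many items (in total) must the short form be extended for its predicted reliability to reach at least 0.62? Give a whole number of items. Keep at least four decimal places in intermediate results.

118

Short-form reliability: n = 45/81 = 0.5556; r_45 = n·r/(1+(n−1)r) ≈ 0.3852
Length factor from the short form to reach 0.62: n' = 0.62(1 − 0.3852) / [0.3852(1 − 0.62)] ≈ 2.6041
Items = 2.6041 × 45 ≈ 117.18 → 118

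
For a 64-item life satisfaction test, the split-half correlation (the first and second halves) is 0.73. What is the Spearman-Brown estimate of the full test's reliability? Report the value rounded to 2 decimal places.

Each half is half the length of the full test, so the full test is n = 2 times a half.
r_full = 2(0.73) / (1 + 0.73)
       = 1.4600 / 1.7300 = 0.8439

0.84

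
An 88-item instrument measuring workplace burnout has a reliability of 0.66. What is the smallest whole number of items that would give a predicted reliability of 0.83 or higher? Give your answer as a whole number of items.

222

Spearman-Brown solved for the length factor n:
n = r_target (1 − r_old) / [ r_old (1 − r_target) ]
n = 0.83(1 − 0.66) / [0.66(1 − 0.83)]
  = 0.2822 / 0.1122 = 2.5152
Items needed = n × 88 = 2.5152 × 88 ≈ 221.34 → round up to 222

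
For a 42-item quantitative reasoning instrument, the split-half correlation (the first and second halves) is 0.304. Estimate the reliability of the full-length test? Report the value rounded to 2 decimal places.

0.47

Each half is half the length of the full test, so the full test is n = 2 times a half.
r_full = 2(0.304) / (1 + 0.304)
r_full = 0.6080 / 1.3040 ≈ 0.4663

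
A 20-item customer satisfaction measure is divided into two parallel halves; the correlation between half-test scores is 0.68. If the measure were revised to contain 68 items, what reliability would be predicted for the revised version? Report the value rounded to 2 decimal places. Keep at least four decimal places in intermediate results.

Spearman-Brown correction (n = 2): r_full = 2·0.68/(1 + 0.68) = 0.8095
Then adjust to 68 items: n = 68/20 = 3.4000
r_new = n·r_full / (1 + (n − 1)·r_full) = 2.7523 / 2.9428 ≈ 0.9353

0.94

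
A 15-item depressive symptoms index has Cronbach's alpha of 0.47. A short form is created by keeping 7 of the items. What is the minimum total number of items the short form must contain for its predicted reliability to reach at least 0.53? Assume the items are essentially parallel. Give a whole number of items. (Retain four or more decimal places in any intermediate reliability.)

20

First, r for the 7-item form: n = 7/15 = 0.4667, so r_7 = 0.4667·0.47/(1 + (0.4667 − 1)·0.47) = 0.2927
Then solve for n' with r_old = 0.2927, r_target = 0.53: n' = 0.53(1 − 0.2927)/[0.2927(1 − 0.53)] = 2.7250
Total items = 2.7250 × 7 = 19.07, rounded up to 20.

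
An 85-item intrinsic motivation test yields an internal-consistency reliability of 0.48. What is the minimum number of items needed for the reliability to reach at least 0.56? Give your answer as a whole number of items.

Invert Spearman-Brown to solve for n:
n = r*(1 − r) / [ r (1 − r*) ]
n = 0.56(1 − 0.48) / [0.48(1 − 0.56)]
  = 0.2912 / 0.2112 = 1.3788
1.3788 × 85 = 117.20 → 118 items

118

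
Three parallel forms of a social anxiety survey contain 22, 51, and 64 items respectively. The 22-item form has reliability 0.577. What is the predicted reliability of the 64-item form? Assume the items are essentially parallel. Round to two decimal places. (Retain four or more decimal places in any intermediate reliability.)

0.80

Only the ratio of lengths matters: n = 64/22 = 2.9091
r_{64} = n·r / (1 + (n − 1)·r) = 1.6786 / 2.1016 ≈ 0.7987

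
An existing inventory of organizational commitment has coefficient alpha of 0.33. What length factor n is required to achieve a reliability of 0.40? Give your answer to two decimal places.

Rearranging the Spearman-Brown formula for n,
n = r*(1 − r) / [ r (1 − r*) ]
n = 0.40(1 − 0.33) / [0.33(1 − 0.40)]
n = 0.2680 / 0.1980 ≈ 1.3535

1.35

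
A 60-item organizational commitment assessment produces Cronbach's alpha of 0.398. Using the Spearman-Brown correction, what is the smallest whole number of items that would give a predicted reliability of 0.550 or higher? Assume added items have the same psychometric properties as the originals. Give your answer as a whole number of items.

111

n = 0.550(1 − 0.398) / [0.398(1 − 0.550)]
  = 0.331100 / 0.179100 = 1.8487
1.8487 × 60 = 110.92 → 111 items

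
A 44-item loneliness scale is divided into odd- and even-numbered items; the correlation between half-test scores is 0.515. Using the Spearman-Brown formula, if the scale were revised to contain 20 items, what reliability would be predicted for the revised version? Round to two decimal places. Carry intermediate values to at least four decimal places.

0.49

Spearman-Brown correction (n = 2): r_full = 2·0.515/(1 + 0.515) = 0.6799
Length factor from 44 to 20 items: n = 20/44 = 0.4545
r_new = n·r_full / (1 + (n − 1)·r_full) = 0.3090 / 0.6291 ≈ 0.4912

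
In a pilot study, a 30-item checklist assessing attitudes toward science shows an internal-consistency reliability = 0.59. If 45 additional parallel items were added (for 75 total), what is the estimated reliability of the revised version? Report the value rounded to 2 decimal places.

Length ratio n = 75/30 = 2.5
By Spearman-Brown, r_new = n r / (1 + (n − 1) r).
r_new = (2.5 × 0.59) / (1 + (2.5 − 1) × 0.59)
     = 1.4750 / 1.8850 = 0.7825

0.78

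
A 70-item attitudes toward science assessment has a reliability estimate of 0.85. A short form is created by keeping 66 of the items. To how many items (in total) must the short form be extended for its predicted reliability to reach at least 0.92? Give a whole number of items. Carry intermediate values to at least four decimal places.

Short-form reliability: n = 66/70 = 0.9429; r_66 = n·r/(1+(n−1)r) ≈ 0.8423
Then solve for n' with r_old = 0.8423, r_target = 0.92: n' = 0.92(1 − 0.8423)/[0.8423(1 − 0.92)] = 2.1531
Total items = 2.1531 × 66 = 142.10, rounded up to 143.

143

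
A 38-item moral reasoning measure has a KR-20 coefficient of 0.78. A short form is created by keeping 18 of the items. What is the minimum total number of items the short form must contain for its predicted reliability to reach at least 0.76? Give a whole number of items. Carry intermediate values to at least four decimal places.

First, r for the 18-item form: n = 18/38 = 0.4737, so r_18 = 0.4737·0.78/(1 + (0.4737 − 1)·0.78) = 0.6268
Length factor from the short form to reach 0.76: n' = 0.76(1 − 0.6268) / [0.6268(1 − 0.76)] ≈ 1.8854
Total items = 1.8854 × 18 = 33.94, rounded up to 34.

34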